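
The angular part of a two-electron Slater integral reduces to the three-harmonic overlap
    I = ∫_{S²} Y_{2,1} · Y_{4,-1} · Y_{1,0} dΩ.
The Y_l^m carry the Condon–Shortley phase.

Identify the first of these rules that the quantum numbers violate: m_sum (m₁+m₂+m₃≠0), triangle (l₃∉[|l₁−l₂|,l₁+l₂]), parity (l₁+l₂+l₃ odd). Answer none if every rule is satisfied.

triangle

m₁+m₂+m₃ = 1 − 1 + 0 = 0  ✓
triangle: |2−4|=2 ≤ l₃=1 ≤ 2+4=6  ✗
parity: l₁+l₂+l₃ = 7 is odd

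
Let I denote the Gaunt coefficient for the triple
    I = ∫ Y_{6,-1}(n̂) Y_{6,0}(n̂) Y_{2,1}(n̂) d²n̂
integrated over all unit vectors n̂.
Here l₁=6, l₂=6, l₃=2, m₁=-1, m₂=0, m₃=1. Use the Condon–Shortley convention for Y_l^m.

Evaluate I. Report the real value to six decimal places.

Checks pass: Σm=0; 14 even; l₃=2∈[0,12].
(2·6+1)(2·6+1)(2·2+1) = 845
Δ: 10! 2! 2! / 15! → 1/90090
sum: t=4:+1/69120 t=5:−1/14400 t=6:+1/69120 = -7/172800
3j²(6 6 2; 0 0 0) = Δ·Π!·Σ² = 14/715  (sign -1)
sum: t=5:−1/28800 t=6:+1/34560 = -1/172800
3j²(6 6 2; -1 0 1) = Δ·Π!·Σ² = 1/1430  (sign +1)
combine: 4πI² = 845·14/715·1/1430 = 7/605
take √, sign -1: I = -0.03034355

-0.030344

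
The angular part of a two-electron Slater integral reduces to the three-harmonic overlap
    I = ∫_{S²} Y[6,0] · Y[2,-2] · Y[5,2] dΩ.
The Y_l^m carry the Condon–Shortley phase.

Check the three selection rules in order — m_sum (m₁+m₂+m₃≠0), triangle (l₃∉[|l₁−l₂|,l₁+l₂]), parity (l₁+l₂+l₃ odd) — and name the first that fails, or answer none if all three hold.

parity

m₁+m₂+m₃ = 0 − 2 + 2 = 0  ✓
triangle: |6−2|=4 ≤ l₃=5 ≤ 6+2=8  ✓
parity: l₁+l₂+l₃ = 13 is odd  ✗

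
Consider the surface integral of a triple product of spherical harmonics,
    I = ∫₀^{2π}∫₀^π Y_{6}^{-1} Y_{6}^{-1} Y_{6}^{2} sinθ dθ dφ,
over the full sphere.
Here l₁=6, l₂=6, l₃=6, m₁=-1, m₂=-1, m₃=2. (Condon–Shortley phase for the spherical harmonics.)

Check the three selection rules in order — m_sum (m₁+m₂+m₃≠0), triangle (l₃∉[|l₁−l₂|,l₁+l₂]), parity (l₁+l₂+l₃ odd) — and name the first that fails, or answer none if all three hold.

Σmᵢ = 0  ✓
l₃∈[|l₁−l₂|,l₁+l₂]=[0,12], have l₃=6  ✓
Σlᵢ = 18 ⇒ even  ✓

none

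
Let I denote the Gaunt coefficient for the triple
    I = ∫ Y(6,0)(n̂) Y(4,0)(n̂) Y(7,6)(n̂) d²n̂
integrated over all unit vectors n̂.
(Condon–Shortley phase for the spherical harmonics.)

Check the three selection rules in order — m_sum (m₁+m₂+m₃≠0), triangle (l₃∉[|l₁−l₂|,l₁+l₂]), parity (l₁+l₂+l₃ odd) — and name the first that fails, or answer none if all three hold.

m_sum

m₁+m₂+m₃ = 0 + 0 + 6 = 6  ✗
triangle: |6−4|=2 ≤ l₃=7 ≤ 6+4=10
parity: l₁+l₂+l₃ = 17 is odd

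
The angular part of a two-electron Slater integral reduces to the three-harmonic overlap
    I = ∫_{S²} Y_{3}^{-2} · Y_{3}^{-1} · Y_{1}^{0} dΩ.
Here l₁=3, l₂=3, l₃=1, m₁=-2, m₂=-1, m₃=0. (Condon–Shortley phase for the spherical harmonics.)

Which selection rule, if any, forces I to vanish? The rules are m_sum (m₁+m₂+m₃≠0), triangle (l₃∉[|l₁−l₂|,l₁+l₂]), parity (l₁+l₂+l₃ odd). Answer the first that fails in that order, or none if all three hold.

m_sum

Σmᵢ = -3  ✗
l₃∈[|l₁−l₂|,l₁+l₂]=[0,6], have l₃=1
Σlᵢ = 7 ⇒ odd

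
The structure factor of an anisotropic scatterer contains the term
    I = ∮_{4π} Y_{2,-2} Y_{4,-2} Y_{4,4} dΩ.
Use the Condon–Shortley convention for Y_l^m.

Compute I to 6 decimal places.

m-sum 0 ✓  L=10 even ✓  2≤4≤6 ✓
Π(2lᵢ+1) = 5×9×9 = 405
triangle coeff Δ(2,4,4) = 1/13860
Σ_t [0,2]: t=0:+1/192 t=1:−1/36 t=2:+1/192 = -5/288
(3j)²=20/693 [(2 4 4; 0 0 0)], sign=-1
Σ_t [2,2]: t=2:+1/2880 = 1/2880
(3j)²=2/165 [(2 4 4; -2 -2 4)], sign=+1
⇒ 4πI² = 120/847
I = (-1)√(120/847/(4π)) = -0.10618031

-0.106180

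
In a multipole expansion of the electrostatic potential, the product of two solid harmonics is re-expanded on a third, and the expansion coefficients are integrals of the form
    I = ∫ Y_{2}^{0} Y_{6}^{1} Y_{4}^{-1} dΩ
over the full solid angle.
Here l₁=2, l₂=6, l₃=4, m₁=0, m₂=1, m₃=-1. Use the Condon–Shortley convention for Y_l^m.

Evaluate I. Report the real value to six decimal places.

Rules hold: Σm=0, L=12 even, 4≤4≤8.
N = 5·13·9 = 585
Δ = 4!·0!·8!/13! = 1/6435
Racah Σ t=2..2: t=2:+1/2304 = 1/2304
⇒ 3j(2 6 4; 0 0 0)² = 5/143, sgn +1
Racah Σ t=2..2: t=2:+1/2880 = 1/2880
⇒ 3j(2 6 4; 0 1 -1)² = 14/429, sgn -1
4πI² = N·(3j₀)²·(3jₘ)² = 1050/1573
I = -1·√(0.667514/4π) = -0.23047581

-0.230476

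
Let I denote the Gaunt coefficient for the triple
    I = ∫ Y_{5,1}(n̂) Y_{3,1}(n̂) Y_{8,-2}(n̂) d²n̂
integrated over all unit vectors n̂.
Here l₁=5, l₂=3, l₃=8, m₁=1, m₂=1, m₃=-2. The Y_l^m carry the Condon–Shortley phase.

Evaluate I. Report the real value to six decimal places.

0.235633

Checks pass: Σm=0; 16 even; l₃=8∈[2,8].
(2·5+1)(2·3+1)(2·8+1) = 1309
Δ: 0! 10! 6! / 17! → 1/136136
sum: t=0:+1/518400 = 1/518400
3j²(5 3 8; 0 0 0) = Δ·Π!·Σ² = 56/2431  (sign +1)
sum: t=0:+1/829440 = 1/829440
3j²(5 3 8; 1 1 -2) = Δ·Π!·Σ² = 225/9724  (sign +1)
combine: 4πI² = 1309·56/2431·225/9724 = 22050/31603
take √, sign +1: I = 0.23563251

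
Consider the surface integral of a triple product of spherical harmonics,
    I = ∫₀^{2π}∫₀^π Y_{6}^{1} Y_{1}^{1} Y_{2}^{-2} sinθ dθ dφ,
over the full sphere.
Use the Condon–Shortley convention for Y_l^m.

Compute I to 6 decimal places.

l₃=2 ∉ [5,7] — triangle fails ⇒ I = 0

0.000000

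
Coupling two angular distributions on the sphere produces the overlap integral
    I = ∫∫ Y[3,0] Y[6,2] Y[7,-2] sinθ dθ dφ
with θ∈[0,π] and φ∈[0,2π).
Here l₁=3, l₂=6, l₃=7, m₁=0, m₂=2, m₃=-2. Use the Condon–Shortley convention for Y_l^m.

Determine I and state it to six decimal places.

Checks pass: Σm=0; 16 even; l₃=7∈[3,9].
(2·3+1)(2·6+1)(2·7+1) = 1365
Δ: 2! 4! 10! / 17! → 1/2042040
sum: t=0:+1/207360 t=1:−1/57600 t=2:+1/207360 = -1/129600
3j²(3 6 7; 0 0 0) = Δ·Π!·Σ² = 168/12155  (sign +1)
sum: t=0:+1/967680 t=1:−1/120960 t=2:+1/207360 = -1/414720
3j²(3 6 7; 0 2 -2) = Δ·Π!·Σ² = 21/4862  (sign +1)
combine: 4πI² = 1365·168/12155·21/4862 = 37044/454597
take √, sign +1: I = 0.08052685

0.080527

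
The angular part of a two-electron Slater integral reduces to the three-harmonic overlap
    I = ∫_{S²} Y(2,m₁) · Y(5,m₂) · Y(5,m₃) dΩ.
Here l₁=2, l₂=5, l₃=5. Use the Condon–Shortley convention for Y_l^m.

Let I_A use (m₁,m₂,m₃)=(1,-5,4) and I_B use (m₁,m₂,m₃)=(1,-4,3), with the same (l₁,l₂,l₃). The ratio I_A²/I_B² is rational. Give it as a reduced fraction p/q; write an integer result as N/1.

45/49

Shared (l₁,l₂,l₃)=(2,5,5): N and (l;000)² cancel in I_A²/I_B².
A: Δ = 2!·2!·8!/13! = 1/38610; Racah Σ t=0..0: t=0:+1/80640 = 1/80640; ⇒ 3j(2 5 5; 1 -5 4)² = 9/286, sgn -1
B: Δ = 2!·2!·8!/13! = 1/38610; Racah Σ t=0..1: t=0:+1/10080 t=1:−1/80640 = 1/11520; ⇒ 3j(2 5 5; 1 -4 3)² = 49/1430, sgn +1
I_A²/I_B² = (9/286)/(49/1430) = 45/49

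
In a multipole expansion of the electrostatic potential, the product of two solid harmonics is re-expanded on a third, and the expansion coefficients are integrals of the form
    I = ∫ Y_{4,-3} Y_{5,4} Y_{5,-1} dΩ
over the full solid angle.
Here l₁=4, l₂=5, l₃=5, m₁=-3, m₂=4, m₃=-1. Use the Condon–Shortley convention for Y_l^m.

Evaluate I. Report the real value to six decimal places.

-0.168084

Rules hold: Σm=0, L=14 even, 1≤5≤9.
N = 9·11·11 = 1089
Δ = 4!·4!·6!/15! = 1/3153150
Racah Σ t=0..4: t=0:+1/69120 t=1:−1/1728 t=2:+1/576 t=3:−1/1728 t=4:+1/69120 = 7/11520
⇒ 3j(4 5 5; 0 0 0)² = 2/143, sgn -1
Racah Σ t=3..4: t=3:−1/103680 t=4:+1/17280 = 1/20736
⇒ 3j(4 5 5; -3 4 -1)² = 10/429, sgn +1
4πI² = N·(3j₀)²·(3jₘ)² = 60/169
I = -1·√(0.35503/4π) = -0.16808437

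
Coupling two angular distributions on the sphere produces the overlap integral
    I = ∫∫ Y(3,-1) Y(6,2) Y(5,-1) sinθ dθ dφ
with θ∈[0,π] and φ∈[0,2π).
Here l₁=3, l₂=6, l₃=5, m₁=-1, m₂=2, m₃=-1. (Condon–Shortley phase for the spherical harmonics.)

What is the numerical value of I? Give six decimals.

0.134828

Rules hold: Σm=0, L=14 even, 3≤5≤9.
N = 7·13·11 = 1001
Δ = 4!·2!·8!/15! = 1/675675
Racah Σ t=1..3: t=1:−1/8640 t=2:+1/2304 t=3:−1/8640 = 7/34560
⇒ 3j(3 6 5; 0 0 0)² = 7/429, sgn -1
Racah Σ t=2..4: t=2:+1/11520 t=3:−1/4320 t=4:+1/27648 = -1/9216
⇒ 3j(3 6 5; -1 2 -1)² = 2/143, sgn -1
4πI² = N·(3j₀)²·(3jₘ)² = 98/429
I = +1·√(0.228438/4π) = 0.13482780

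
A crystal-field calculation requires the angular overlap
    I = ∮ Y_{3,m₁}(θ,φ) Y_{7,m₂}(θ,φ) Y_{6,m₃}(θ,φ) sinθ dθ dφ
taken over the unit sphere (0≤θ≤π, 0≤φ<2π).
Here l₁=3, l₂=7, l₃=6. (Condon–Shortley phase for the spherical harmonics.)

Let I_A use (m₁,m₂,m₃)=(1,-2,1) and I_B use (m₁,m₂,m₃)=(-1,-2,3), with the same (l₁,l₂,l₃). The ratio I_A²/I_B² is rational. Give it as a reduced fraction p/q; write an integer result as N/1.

6962/6845

Same 3,7,6: normalisation and zero-m 3j drop out of the ratio.
A: Δ: 4! 2! 10! / 17! → 1/2042040; sum: t=0:+1/691200 t=1:−1/103680 t=2:+1/241920 = -59/14515200; 3j²(3 7 6; 1 -2 1) = Δ·Π!·Σ² = 3481/340340  (sign +1)
B: Δ: 4! 2! 10! / 17! → 1/2042040; sum: t=2:+1/241920 t=3:−1/483840 t=4:+1/17418240 = 37/17418240; 3j²(3 7 6; -1 -2 3) = Δ·Π!·Σ² = 1369/136136  (sign -1)
I_A²/I_B² = (3481/340340)/(1369/136136) = 6962/6845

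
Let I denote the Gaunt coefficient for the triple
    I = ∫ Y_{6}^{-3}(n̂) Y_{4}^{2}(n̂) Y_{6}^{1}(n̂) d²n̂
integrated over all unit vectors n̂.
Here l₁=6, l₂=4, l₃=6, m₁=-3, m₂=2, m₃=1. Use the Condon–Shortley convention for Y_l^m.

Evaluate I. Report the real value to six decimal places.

0.036205

Checks pass: Σm=0; 16 even; l₃=6∈[2,10].
(2·6+1)(2·4+1)(2·6+1) = 1521
Δ: 4! 8! 4! / 17! → 1/15315300
sum: t=0:+1/829440 t=1:−1/25920 t=2:+1/9216 t=3:−1/25920 t=4:+1/829440 = 7/207360
3j²(6 4 6; 0 0 0) = Δ·Π!·Σ² = 28/2431  (sign +1)
sum: t=2:+1/483840 t=3:−1/51840 t=4:+1/69120 = -1/362880
3j²(6 4 6; -3 2 1) = Δ·Π!·Σ² = 16/17017  (sign +1)
combine: 4πI² = 1521·28/2431·16/17017 = 576/34969
take √, sign +1: I = 0.03620468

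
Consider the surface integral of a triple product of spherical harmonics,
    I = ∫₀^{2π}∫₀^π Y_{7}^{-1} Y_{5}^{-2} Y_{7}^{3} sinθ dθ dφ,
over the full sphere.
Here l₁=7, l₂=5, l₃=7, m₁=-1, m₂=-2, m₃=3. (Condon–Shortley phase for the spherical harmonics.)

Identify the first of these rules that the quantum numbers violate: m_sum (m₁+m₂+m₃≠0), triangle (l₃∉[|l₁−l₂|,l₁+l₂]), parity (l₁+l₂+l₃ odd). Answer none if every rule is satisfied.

m₁+m₂+m₃ = -1 − 2 + 3 = 0  ✓
triangle: |7−5|=2 ≤ l₃=7 ≤ 7+5=12  ✓
parity: l₁+l₂+l₃ = 19 is odd  ✗

parity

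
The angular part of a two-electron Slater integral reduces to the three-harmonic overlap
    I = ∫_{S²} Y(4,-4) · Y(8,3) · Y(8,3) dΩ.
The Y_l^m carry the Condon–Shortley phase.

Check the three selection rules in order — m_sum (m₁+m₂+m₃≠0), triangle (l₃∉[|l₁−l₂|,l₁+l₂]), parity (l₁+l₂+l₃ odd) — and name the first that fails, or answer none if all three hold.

m_sum

Σmᵢ = 2  ✗
l₃∈[|l₁−l₂|,l₁+l₂]=[4,12], have l₃=8
Σlᵢ = 20 ⇒ even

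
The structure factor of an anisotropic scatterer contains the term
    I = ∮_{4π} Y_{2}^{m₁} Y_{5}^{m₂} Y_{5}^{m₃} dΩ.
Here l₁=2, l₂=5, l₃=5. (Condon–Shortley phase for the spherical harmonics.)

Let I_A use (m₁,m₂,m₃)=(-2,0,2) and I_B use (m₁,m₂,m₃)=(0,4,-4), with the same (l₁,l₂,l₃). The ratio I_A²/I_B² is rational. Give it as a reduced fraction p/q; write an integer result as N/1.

l's match ⇒ only the (l;m) 3-j factors differ between A and B.
A: triangle coeff Δ(2,5,5) = 1/38610; Σ_t [2,2]: t=2:+1/2880 = 1/2880; (3j)²=14/429 [(2 5 5; -2 0 2)], sign=-1
B: triangle coeff Δ(2,5,5) = 1/38610; Σ_t [1,2]: t=1:−1/40320 t=2:+1/20160 = 1/40320; (3j)²=6/715 [(2 5 5; 0 4 -4)], sign=-1
I_A²/I_B² = (14/429)/(6/715) = 35/9

35/9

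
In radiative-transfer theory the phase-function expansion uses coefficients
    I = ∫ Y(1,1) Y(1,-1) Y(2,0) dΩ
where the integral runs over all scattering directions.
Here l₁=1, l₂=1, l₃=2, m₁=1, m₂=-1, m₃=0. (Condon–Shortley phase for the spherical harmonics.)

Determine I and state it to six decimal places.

Rules hold: Σm=0, L=4 even, 0≤2≤2.
N = 3·3·5 = 45
Δ = 0!·2!·2!/5! = 1/30
Racah Σ t=0..0: t=0:+1/1 = 1/1
⇒ 3j(1 1 2; 0 0 0)² = 2/15, sgn +1
Racah Σ t=0..0: t=0:+1/4 = 1/4
⇒ 3j(1 1 2; 1 -1 0)² = 1/30, sgn +1
4πI² = N·(3j₀)²·(3jₘ)² = 1/5
I = +1·√(0.2/4π) = 0.12615663

0.126157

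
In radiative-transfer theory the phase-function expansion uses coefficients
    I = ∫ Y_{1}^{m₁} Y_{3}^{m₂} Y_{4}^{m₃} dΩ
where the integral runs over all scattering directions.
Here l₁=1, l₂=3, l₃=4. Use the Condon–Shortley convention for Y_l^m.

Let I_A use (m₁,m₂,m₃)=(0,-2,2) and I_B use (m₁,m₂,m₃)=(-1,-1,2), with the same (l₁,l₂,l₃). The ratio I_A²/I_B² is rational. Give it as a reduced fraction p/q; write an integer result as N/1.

4/5

Same 1,3,4: normalisation and zero-m 3j drop out of the ratio.
A: Δ: 0! 2! 6! / 9! → 1/252; sum: t=0:+1/120 = 1/120; 3j²(1 3 4; 0 -2 2) = Δ·Π!·Σ² = 1/21  (sign +1)
B: Δ: 0! 2! 6! / 9! → 1/252; sum: t=0:+1/96 = 1/96; 3j²(1 3 4; -1 -1 2) = Δ·Π!·Σ² = 5/84  (sign +1)
I_A²/I_B² = (1/21)/(5/84) = 4/5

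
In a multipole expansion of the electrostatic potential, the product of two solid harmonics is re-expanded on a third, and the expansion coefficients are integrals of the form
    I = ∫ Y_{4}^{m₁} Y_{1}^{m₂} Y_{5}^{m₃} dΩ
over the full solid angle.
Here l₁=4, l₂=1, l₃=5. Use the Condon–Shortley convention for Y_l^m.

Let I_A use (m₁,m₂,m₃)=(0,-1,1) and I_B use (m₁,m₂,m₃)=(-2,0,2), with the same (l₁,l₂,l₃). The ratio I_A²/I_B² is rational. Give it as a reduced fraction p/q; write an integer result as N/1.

5/7

Same 4,1,5: normalisation and zero-m 3j drop out of the ratio.
A: Δ: 0! 8! 2! / 11! → 1/495; sum: t=0:+1/1152 = 1/1152; 3j²(4 1 5; 0 -1 1) = Δ·Π!·Σ² = 1/33  (sign +1)
B: Δ: 0! 8! 2! / 11! → 1/495; sum: t=0:+1/1440 = 1/1440; 3j²(4 1 5; -2 0 2) = Δ·Π!·Σ² = 7/165  (sign -1)
I_A²/I_B² = (1/33)/(7/165) = 5/7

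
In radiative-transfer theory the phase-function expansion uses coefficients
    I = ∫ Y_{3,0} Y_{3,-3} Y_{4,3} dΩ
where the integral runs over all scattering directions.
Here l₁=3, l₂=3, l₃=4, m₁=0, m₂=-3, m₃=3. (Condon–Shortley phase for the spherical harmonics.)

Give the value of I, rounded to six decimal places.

Checks pass: Σm=0; 10 even; l₃=4∈[0,6].
(2·3+1)(2·3+1)(2·4+1) = 441
Δ: 2! 4! 4! / 11! → 1/34650
sum: t=0:+1/72 t=1:−1/16 t=2:+1/72 = -5/144
3j²(3 3 4; 0 0 0) = Δ·Π!·Σ² = 2/77  (sign -1)
sum: t=0:+1/288 = 1/288
3j²(3 3 4; 0 -3 3) = Δ·Π!·Σ² = 1/22  (sign -1)
combine: 4πI² = 441·2/77·1/22 = 63/121
take √, sign +1: I = 0.20355073

0.203551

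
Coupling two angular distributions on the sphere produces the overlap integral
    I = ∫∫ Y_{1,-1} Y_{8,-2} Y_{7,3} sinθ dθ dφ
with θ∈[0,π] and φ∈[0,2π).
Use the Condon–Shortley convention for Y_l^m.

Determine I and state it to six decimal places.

0.118504

Rules hold: Σm=0, L=16 even, 7≤7≤9.
N = 3·17·15 = 765
Δ = 2!·0!·14!/17! = 1/2040
Racah Σ t=1..1: t=1:−1/25401600 = -1/25401600
⇒ 3j(1 8 7; 0 0 0)² = 8/255, sgn +1
Racah Σ t=2..2: t=2:+1/174182400 = 1/174182400
⇒ 3j(1 8 7; -1 -2 3)² = 1/136, sgn +1
4πI² = N·(3j₀)²·(3jₘ)² = 3/17
I = +1·√(0.176471/4π) = 0.11850352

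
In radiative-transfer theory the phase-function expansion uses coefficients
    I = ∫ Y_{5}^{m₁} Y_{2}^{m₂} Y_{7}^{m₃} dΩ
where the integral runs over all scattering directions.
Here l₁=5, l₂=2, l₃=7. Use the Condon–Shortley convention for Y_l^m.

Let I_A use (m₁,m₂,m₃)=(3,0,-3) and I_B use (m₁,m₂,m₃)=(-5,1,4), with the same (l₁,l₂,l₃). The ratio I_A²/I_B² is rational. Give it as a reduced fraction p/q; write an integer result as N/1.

270/11

Shared (l₁,l₂,l₃)=(5,2,7): N and (l;000)² cancel in I_A²/I_B².
A: Δ = 0!·10!·4!/15! = 1/15015; Racah Σ t=0..0: t=0:+1/322560 = 1/322560; ⇒ 3j(5 2 7; 3 0 -3)² = 18/1001, sgn +1
B: Δ = 0!·10!·4!/15! = 1/15015; Racah Σ t=0..0: t=0:+1/21772800 = 1/21772800; ⇒ 3j(5 2 7; -5 1 4)² = 1/1365, sgn -1
I_A²/I_B² = (18/1001)/(1/1365) = 270/11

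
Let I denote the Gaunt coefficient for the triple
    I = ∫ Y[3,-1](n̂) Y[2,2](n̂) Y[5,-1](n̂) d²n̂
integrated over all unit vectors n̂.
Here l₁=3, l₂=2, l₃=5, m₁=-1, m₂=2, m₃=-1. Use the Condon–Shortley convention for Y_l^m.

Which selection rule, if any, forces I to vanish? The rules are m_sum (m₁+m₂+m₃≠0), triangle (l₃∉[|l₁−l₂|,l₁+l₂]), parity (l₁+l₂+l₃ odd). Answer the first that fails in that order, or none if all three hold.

m₁+m₂+m₃ = -1 + 2 − 1 = 0  ✓
triangle: |3−2|=1 ≤ l₃=5 ≤ 3+2=5  ✓
parity: l₁+l₂+l₃ = 10 is even  ✓

none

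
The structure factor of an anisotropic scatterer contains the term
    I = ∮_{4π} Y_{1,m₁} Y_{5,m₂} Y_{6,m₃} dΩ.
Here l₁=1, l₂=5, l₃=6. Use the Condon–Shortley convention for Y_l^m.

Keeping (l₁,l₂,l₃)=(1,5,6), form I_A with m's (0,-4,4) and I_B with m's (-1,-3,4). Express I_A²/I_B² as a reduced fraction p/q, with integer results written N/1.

Same 1,5,6: normalisation and zero-m 3j drop out of the ratio.
A: Δ: 0! 2! 10! / 13! → 1/858; sum: t=0:+1/362880 = 1/362880; 3j²(1 5 6; 0 -4 4) = Δ·Π!·Σ² = 10/429  (sign +1)
B: Δ: 0! 2! 10! / 13! → 1/858; sum: t=0:+1/161280 = 1/161280; 3j²(1 5 6; -1 -3 4) = Δ·Π!·Σ² = 15/286  (sign +1)
I_A²/I_B² = (10/429)/(15/286) = 4/9

4/9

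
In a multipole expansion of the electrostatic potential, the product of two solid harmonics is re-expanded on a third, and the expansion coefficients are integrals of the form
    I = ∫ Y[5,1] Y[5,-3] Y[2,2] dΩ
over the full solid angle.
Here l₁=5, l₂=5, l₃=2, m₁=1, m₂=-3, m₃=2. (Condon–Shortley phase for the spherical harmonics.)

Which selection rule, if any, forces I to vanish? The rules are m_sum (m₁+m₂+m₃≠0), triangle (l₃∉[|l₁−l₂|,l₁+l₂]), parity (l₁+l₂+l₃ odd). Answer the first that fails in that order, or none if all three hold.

none

azimuthal sum: 1 − 3 + 2 = 0  ✓
0 ≤ 2 ≤ 10 (triangle on l)  ✓
L = 5 + 5 + 2 = 12 (even)  ✓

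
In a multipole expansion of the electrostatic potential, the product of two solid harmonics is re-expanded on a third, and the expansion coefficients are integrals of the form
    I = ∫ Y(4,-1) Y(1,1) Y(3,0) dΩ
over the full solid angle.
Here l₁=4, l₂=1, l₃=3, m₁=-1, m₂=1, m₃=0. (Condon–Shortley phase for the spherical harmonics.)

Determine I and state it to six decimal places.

Rules hold: Σm=0, L=8 even, 3≤3≤5.
N = 9·3·7 = 189
Δ = 2!·6!·0!/9! = 1/252
Racah Σ t=1..1: t=1:−1/36 = -1/36
⇒ 3j(4 1 3; 0 0 0)² = 4/63, sgn +1
Racah Σ t=2..2: t=2:+1/72 = 1/72
⇒ 3j(4 1 3; -1 1 0)² = 5/126, sgn -1
4πI² = N·(3j₀)²·(3jₘ)² = 10/21
I = -1·√(0.47619/4π) = -0.19466390

-0.194664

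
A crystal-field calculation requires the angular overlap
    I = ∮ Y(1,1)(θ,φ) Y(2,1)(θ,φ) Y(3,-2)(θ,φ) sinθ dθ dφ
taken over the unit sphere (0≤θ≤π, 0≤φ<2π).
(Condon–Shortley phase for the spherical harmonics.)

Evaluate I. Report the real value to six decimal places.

0.261169

Rules hold: Σm=0, L=6 even, 1≤3≤3.
N = 3·5·7 = 105
Δ = 0!·2!·4!/7! = 1/105
Racah Σ t=0..0: t=0:+1/4 = 1/4
⇒ 3j(1 2 3; 0 0 0)² = 3/35, sgn -1
Racah Σ t=0..0: t=0:+1/12 = 1/12
⇒ 3j(1 2 3; 1 1 -2)² = 2/21, sgn -1
4πI² = N·(3j₀)²·(3jₘ)² = 6/7
I = +1·√(0.857143/4π) = 0.26116903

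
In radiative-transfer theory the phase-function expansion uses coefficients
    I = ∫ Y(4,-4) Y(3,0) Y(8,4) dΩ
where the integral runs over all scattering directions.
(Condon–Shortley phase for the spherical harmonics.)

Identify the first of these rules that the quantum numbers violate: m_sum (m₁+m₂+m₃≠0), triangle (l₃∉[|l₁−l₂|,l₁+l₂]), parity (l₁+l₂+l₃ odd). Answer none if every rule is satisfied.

triangle

azimuthal sum: -4 + 0 + 4 = 0  ✓
1 ≤ 8 ≤ 7 (triangle on l)  ✗
L = 4 + 3 + 8 = 15 (odd)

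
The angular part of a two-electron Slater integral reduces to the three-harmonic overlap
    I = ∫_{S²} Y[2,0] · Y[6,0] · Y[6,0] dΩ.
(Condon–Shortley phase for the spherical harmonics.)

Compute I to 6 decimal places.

m-sum 0 ✓  L=14 even ✓  4≤6≤8 ✓
Π(2lᵢ+1) = 5×13×13 = 845
triangle coeff Δ(2,6,6) = 1/90090
Σ_t [0,2]: t=0:+1/69120 t=1:−1/14400 t=2:+1/69120 = -7/172800
(3j)²=14/715 [(2 6 6; 0 0 0)], sign=-1
(m-triple is (0,0,0) — same symbol as above.)
⇒ 4πI² = 196/605
I = (+1)√(196/605/(4π)) = 0.16056298

0.160563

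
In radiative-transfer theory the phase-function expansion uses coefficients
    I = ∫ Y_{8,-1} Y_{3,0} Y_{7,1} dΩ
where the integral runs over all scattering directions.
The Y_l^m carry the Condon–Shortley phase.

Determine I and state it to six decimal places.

Checks pass: Σm=0; 18 even; l₃=7∈[5,11].
(2·8+1)(2·3+1)(2·7+1) = 1785
Δ: 4! 12! 2! / 19! → 1/5290740
sum: t=1:−1/7257600 t=2:+1/2073600 t=3:−1/7257600 = 1/4838400
3j²(8 3 7; 0 0 0) = Δ·Π!·Σ² = 252/20995  (sign -1)
sum: t=1:−1/11612160 t=2:+1/2419200 t=3:−1/6220800 = 29/174182400
3j²(8 3 7; -1 0 1) = Δ·Π!·Σ² = 841/83980  (sign +1)
combine: 4πI² = 1785·252/20995·841/83980 = 1112643/5185765
take √, sign -1: I = -0.13066720

-0.130667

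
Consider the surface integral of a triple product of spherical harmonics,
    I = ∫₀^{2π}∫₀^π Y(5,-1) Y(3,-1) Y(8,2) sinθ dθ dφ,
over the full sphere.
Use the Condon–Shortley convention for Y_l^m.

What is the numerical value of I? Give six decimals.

Rules hold: Σm=0, L=16 even, 2≤8≤8.
N = 11·7·17 = 1309
Δ = 0!·10!·6!/17! = 1/136136
Racah Σ t=0..0: t=0:+1/518400 = 1/518400
⇒ 3j(5 3 8; 0 0 0)² = 56/2431, sgn +1
Racah Σ t=0..0: t=0:+1/829440 = 1/829440
⇒ 3j(5 3 8; -1 -1 2)² = 225/9724, sgn +1
4πI² = N·(3j₀)²·(3jₘ)² = 22050/31603
I = +1·√(0.697719/4π) = 0.23563251

0.235633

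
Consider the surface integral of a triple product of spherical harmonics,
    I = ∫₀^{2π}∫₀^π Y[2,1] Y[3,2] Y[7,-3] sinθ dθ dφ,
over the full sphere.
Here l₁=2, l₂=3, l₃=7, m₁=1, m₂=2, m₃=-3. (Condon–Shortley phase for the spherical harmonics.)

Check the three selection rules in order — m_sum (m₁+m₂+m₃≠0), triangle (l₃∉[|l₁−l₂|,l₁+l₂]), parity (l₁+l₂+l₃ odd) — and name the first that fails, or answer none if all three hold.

azimuthal sum: 1 + 2 − 3 = 0  ✓
1 ≤ 7 ≤ 5 (triangle on l)  ✗
L = 2 + 3 + 7 = 12 (even)

triangle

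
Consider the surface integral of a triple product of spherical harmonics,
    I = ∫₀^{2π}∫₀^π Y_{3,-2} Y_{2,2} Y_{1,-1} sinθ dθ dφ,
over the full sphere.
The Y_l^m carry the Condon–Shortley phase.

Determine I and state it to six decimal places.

0.000000

Σmᵢ = -1 ≠ 0, so the φ-integral vanishes; I = 0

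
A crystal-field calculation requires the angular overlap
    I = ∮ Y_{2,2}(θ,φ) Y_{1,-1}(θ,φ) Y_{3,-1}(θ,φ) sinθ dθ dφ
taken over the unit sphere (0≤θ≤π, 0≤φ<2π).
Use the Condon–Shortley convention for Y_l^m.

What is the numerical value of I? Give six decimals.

-0.082589

m-sum 0 ✓  L=6 even ✓  1≤3≤3 ✓
Π(2lᵢ+1) = 5×3×7 = 105
triangle coeff Δ(2,1,3) = 1/105
Σ_t [0,0]: t=0:+1/4 = 1/4
(3j)²=3/35 [(2 1 3; 0 0 0)], sign=-1
Σ_t [0,0]: t=0:+1/48 = 1/48
(3j)²=1/105 [(2 1 3; 2 -1 -1)], sign=+1
⇒ 4πI² = 3/35
I = (-1)√(3/35/(4π)) = -0.08258890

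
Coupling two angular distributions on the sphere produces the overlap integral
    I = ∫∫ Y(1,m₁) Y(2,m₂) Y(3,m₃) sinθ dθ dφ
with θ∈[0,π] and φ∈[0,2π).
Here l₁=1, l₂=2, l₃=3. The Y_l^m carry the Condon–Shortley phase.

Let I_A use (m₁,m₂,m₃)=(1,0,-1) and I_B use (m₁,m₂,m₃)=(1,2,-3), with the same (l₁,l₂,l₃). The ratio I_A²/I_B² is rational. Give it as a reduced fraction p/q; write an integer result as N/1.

2/5

Same 1,2,3: normalisation and zero-m 3j drop out of the ratio.
A: Δ: 0! 2! 4! / 7! → 1/105; sum: t=0:+1/8 = 1/8; 3j²(1 2 3; 1 0 -1) = Δ·Π!·Σ² = 2/35  (sign +1)
B: Δ: 0! 2! 4! / 7! → 1/105; sum: t=0:+1/48 = 1/48; 3j²(1 2 3; 1 2 -3) = Δ·Π!·Σ² = 1/7  (sign +1)
I_A²/I_B² = (2/35)/(1/7) = 2/5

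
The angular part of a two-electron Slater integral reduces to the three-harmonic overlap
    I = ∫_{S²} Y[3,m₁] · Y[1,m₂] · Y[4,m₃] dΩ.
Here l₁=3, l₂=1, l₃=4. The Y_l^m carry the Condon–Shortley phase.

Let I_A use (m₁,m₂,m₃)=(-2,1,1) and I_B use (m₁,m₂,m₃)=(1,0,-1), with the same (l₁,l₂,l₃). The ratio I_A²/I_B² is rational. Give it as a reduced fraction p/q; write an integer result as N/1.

Same 3,1,4: normalisation and zero-m 3j drop out of the ratio.
A: Δ: 0! 6! 2! / 9! → 1/252; sum: t=0:+1/240 = 1/240; 3j²(3 1 4; -2 1 1) = Δ·Π!·Σ² = 1/84  (sign -1)
B: Δ: 0! 6! 2! / 9! → 1/252; sum: t=0:+1/48 = 1/48; 3j²(3 1 4; 1 0 -1) = Δ·Π!·Σ² = 5/84  (sign -1)
I_A²/I_B² = (1/84)/(5/84) = 1/5

1/5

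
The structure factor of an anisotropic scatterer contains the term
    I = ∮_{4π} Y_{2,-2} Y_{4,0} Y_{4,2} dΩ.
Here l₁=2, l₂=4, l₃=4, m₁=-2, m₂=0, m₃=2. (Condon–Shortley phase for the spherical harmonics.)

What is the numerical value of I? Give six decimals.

Checks pass: Σm=0; 10 even; l₃=4∈[2,6].
(2·2+1)(2·4+1)(2·4+1) = 405
Δ: 2! 2! 6! / 11! → 1/13860
sum: t=0:+1/192 t=1:−1/36 t=2:+1/192 = -5/288
3j²(2 4 4; 0 0 0) = Δ·Π!·Σ² = 20/693  (sign -1)
sum: t=2:+1/192 = 1/192
3j²(2 4 4; -2 0 2) = Δ·Π!·Σ² = 3/77  (sign +1)
combine: 4πI² = 405·20/693·3/77 = 2700/5929
take √, sign -1: I = -0.19036462

-0.190365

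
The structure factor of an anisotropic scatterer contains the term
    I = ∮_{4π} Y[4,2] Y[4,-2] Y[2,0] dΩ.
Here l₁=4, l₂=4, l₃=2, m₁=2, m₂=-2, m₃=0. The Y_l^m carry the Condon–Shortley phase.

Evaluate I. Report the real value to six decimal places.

Checks pass: Σm=0; 10 even; l₃=2∈[0,8].
(2·4+1)(2·4+1)(2·2+1) = 405
Δ: 6! 2! 2! / 11! → 1/13860
sum: t=2:+1/192 t=3:−1/36 t=4:+1/192 = -5/288
3j²(4 4 2; 0 0 0) = Δ·Π!·Σ² = 20/693  (sign -1)
sum: t=0:+1/2880 t=1:−1/120 t=2:+1/192 = -1/360
3j²(4 4 2; 2 -2 0) = Δ·Π!·Σ² = 16/3465  (sign -1)
combine: 4πI² = 405·20/693·16/3465 = 320/5929
take √, sign +1: I = 0.06553591

0.065536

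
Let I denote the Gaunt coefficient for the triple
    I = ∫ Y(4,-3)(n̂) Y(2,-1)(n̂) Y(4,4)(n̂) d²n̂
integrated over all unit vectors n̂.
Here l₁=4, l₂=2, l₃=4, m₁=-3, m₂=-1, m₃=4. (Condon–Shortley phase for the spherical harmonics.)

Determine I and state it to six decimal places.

0.198645

Rules hold: Σm=0, L=10 even, 2≤4≤6.
N = 9·5·9 = 405
Δ = 2!·6!·2!/11! = 1/13860
Racah Σ t=0..2: t=0:+1/192 t=1:−1/36 t=2:+1/192 = -5/288
⇒ 3j(4 2 4; 0 0 0)² = 20/693, sgn -1
Racah Σ t=1..1: t=1:−1/1440 = -1/1440
⇒ 3j(4 2 4; -3 -1 4)² = 7/165, sgn -1
4πI² = N·(3j₀)²·(3jₘ)² = 60/121
I = +1·√(0.495868/4π) = 0.19864517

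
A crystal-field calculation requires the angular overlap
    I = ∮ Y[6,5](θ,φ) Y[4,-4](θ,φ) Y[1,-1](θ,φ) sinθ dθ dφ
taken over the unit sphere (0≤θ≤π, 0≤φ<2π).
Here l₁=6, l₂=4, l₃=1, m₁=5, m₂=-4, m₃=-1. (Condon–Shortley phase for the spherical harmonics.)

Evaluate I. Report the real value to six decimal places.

0.000000

|6−4|≤1≤6+4 violated ⇒ I = 0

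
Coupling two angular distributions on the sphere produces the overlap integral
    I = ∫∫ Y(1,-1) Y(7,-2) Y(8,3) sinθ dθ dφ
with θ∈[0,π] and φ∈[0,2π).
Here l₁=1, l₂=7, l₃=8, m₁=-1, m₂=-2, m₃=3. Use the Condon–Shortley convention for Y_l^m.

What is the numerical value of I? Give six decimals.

-0.226917

m-sum 0 ✓  L=16 even ✓  6≤8≤8 ✓
Π(2lᵢ+1) = 3×15×17 = 765
triangle coeff Δ(1,7,8) = 1/2040
Σ_t [0,0]: t=0:+1/25401600 = 1/25401600
(3j)²=8/255 [(1 7 8; 0 0 0)], sign=+1
Σ_t [0,0]: t=0:+1/87091200 = 1/87091200
(3j)²=11/408 [(1 7 8; -1 -2 3)], sign=-1
⇒ 4πI² = 11/17
I = (-1)√(11/17/(4π)) = -0.22691696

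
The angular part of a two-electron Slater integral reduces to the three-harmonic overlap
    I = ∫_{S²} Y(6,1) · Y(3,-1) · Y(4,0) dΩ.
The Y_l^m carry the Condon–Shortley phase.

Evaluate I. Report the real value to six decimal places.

L=13 odd ⇒ parity kills the (l;000) factor ⇒ I = 0

0.000000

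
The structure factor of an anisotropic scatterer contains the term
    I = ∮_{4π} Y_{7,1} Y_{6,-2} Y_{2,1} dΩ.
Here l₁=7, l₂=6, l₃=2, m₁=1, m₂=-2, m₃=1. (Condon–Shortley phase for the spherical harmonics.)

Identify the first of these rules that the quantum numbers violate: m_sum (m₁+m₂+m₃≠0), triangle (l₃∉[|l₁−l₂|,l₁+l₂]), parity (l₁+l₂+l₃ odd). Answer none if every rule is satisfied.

parity

Σmᵢ = 0  ✓
l₃∈[|l₁−l₂|,l₁+l₂]=[1,13], have l₃=2  ✓
Σlᵢ = 15 ⇒ odd  ✗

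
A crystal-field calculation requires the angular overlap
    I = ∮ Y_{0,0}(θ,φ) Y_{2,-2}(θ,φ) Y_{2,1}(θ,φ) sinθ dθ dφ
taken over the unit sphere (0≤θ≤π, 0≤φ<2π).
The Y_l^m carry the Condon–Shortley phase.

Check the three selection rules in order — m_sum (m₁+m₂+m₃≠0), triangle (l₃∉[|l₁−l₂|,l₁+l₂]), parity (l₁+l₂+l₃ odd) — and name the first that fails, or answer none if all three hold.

m_sum

m₁+m₂+m₃ = 0 − 2 + 1 = -1  ✗
triangle: |0−2|=2 ≤ l₃=2 ≤ 0+2=2
parity: l₁+l₂+l₃ = 4 is even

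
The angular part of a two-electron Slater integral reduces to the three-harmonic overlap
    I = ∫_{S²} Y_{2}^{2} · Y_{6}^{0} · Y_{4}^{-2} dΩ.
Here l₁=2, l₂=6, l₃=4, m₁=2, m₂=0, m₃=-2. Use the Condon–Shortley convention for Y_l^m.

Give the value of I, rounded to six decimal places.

0.061597

m-sum 0 ✓  L=12 even ✓  4≤4≤8 ✓
Π(2lᵢ+1) = 5×13×9 = 585
triangle coeff Δ(2,6,4) = 1/6435
Σ_t [2,2]: t=2:+1/2304 = 1/2304
(3j)²=5/143 [(2 6 4; 0 0 0)], sign=+1
Σ_t [0,0]: t=0:+1/34560 = 1/34560
(3j)²=1/429 [(2 6 4; 2 0 -2)], sign=+1
⇒ 4πI² = 75/1573
I = (+1)√(75/1573/(4π)) = 0.06159725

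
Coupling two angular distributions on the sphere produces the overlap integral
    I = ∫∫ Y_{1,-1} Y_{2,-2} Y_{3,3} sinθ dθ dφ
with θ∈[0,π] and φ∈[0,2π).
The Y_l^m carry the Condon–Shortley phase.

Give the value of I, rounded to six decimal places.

-0.319865

m-sum 0 ✓  L=6 even ✓  1≤3≤3 ✓
Π(2lᵢ+1) = 3×5×7 = 105
triangle coeff Δ(1,2,3) = 1/105
Σ_t [0,0]: t=0:+1/4 = 1/4
(3j)²=3/35 [(1 2 3; 0 0 0)], sign=-1
Σ_t [0,0]: t=0:+1/48 = 1/48
(3j)²=1/7 [(1 2 3; -1 -2 3)], sign=+1
⇒ 4πI² = 9/7
I = (-1)√(9/7/(4π)) = -0.31986543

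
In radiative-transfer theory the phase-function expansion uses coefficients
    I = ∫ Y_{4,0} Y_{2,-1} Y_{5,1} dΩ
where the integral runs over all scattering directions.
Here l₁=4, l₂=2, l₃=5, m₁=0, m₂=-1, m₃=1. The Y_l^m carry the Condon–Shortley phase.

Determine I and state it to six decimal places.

0.000000

l₁+l₂+l₃=11 is odd: 3j(l;000)=0 ⇒ I=0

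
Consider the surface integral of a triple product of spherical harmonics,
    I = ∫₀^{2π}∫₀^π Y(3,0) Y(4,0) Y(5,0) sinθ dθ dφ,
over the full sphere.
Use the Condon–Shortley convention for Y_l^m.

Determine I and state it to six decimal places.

Rules hold: Σm=0, L=12 even, 1≤5≤7.
N = 7·9·11 = 693
Δ = 2!·4!·6!/13! = 1/180180
Racah Σ t=0..2: t=0:+1/576 t=1:−1/144 t=2:+1/576 = -1/288
⇒ 3j(3 4 5; 0 0 0)² = 20/1001, sgn +1
(m-triple is (0,0,0) — same symbol as above.)
4πI² = N·(3j₀)²·(3jₘ)² = 3600/13013
I = +1·√(0.276646/4π) = 0.14837393

0.148374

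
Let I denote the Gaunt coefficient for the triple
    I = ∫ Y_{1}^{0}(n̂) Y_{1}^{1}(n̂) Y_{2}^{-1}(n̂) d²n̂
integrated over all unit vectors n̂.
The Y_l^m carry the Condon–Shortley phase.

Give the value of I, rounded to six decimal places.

Checks pass: Σm=0; 4 even; l₃=2∈[0,2].
(2·1+1)(2·1+1)(2·2+1) = 45
Δ: 0! 2! 2! / 5! → 1/30
sum: t=0:+1/1 = 1/1
3j²(1 1 2; 0 0 0) = Δ·Π!·Σ² = 2/15  (sign +1)
sum: t=0:+1/2 = 1/2
3j²(1 1 2; 0 1 -1) = Δ·Π!·Σ² = 1/10  (sign -1)
combine: 4πI² = 45·2/15·1/10 = 3/5
take √, sign -1: I = -0.21850969

-0.218510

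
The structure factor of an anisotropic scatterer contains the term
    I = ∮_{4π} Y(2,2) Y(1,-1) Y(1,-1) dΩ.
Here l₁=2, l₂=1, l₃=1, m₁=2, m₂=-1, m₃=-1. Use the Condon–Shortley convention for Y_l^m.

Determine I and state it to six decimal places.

0.309019

Rules hold: Σm=0, L=4 even, 1≤1≤3.
N = 5·3·3 = 45
Δ = 2!·2!·0!/5! = 1/30
Racah Σ t=1..1: t=1:−1/1 = -1/1
⇒ 3j(2 1 1; 0 0 0)² = 2/15, sgn +1
Racah Σ t=0..0: t=0:+1/4 = 1/4
⇒ 3j(2 1 1; 2 -1 -1)² = 1/5, sgn +1
4πI² = N·(3j₀)²·(3jₘ)² = 6/5
I = +1·√(1.2/4π) = 0.30901936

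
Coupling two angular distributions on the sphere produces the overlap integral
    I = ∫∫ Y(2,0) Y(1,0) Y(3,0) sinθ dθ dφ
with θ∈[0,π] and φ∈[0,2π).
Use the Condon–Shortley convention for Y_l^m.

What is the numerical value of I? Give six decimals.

Checks pass: Σm=0; 6 even; l₃=3∈[1,3].
(2·2+1)(2·1+1)(2·3+1) = 105
Δ: 0! 4! 2! / 7! → 1/105
sum: t=0:+1/4 = 1/4
3j²(2 1 3; 0 0 0) = Δ·Π!·Σ² = 3/35  (sign -1)
(m-triple is (0,0,0) — same symbol as above.)
combine: 4πI² = 105·3/35·3/35 = 27/35
take √, sign +1: I = 0.24776670

0.247767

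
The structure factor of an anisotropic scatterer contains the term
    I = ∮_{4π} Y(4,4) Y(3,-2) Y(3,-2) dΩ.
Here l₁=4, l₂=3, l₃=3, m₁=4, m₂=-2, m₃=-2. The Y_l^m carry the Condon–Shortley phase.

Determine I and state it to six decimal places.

Rules hold: Σm=0, L=10 even, 1≤3≤7.
N = 9·7·7 = 441
Δ = 4!·4!·2!/11! = 1/34650
Racah Σ t=1..3: t=1:−1/72 t=2:+1/16 t=3:−1/72 = 5/144
⇒ 3j(4 3 3; 0 0 0)² = 2/77, sgn -1
Racah Σ t=0..0: t=0:+1/576 = 1/576
⇒ 3j(4 3 3; 4 -2 -2)² = 5/99, sgn -1
4πI² = N·(3j₀)²·(3jₘ)² = 70/121
I = +1·√(0.578512/4π) = 0.21456131

0.214561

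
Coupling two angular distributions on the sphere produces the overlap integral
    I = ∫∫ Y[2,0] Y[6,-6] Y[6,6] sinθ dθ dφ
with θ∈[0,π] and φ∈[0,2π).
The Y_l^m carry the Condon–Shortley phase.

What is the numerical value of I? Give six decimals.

-0.252313

Checks pass: Σm=0; 14 even; l₃=6∈[4,8].
(2·2+1)(2·6+1)(2·6+1) = 845
Δ: 2! 2! 10! / 15! → 1/90090
sum: t=0:+1/69120 t=1:−1/14400 t=2:+1/69120 = -7/172800
3j²(2 6 6; 0 0 0) = Δ·Π!·Σ² = 14/715  (sign -1)
sum: t=0:+1/14515200 = 1/14515200
3j²(2 6 6; 0 -6 6) = Δ·Π!·Σ² = 22/455  (sign +1)
combine: 4πI² = 845·14/715·22/455 = 4/5
take √, sign -1: I = -0.25231325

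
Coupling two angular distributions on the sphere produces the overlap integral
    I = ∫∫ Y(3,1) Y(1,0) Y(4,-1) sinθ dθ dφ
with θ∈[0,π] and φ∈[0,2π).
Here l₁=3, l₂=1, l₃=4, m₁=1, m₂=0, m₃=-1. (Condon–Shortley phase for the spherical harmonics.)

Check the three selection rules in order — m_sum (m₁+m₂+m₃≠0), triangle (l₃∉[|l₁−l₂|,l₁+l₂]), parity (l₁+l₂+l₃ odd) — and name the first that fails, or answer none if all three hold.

Σmᵢ = 0  ✓
l₃∈[|l₁−l₂|,l₁+l₂]=[2,4], have l₃=4  ✓
Σlᵢ = 8 ⇒ even  ✓

none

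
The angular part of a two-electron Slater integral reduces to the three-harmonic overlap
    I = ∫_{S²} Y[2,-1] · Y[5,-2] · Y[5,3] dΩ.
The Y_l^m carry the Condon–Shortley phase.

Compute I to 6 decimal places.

-0.161739

Checks pass: Σm=0; 12 even; l₃=5∈[3,7].
(2·2+1)(2·5+1)(2·5+1) = 605
Δ: 2! 2! 8! / 13! → 1/38610
sum: t=0:+1/2880 t=1:−1/576 t=2:+1/2880 = -1/960
3j²(2 5 5; 0 0 0) = Δ·Π!·Σ² = 10/429  (sign +1)
sum: t=1:−1/2880 t=2:+1/10080 = -1/4032
3j²(2 5 5; -1 -2 3) = Δ·Π!·Σ² = 10/429  (sign -1)
combine: 4πI² = 605·10/429·10/429 = 500/1521
take √, sign -1: I = -0.16173926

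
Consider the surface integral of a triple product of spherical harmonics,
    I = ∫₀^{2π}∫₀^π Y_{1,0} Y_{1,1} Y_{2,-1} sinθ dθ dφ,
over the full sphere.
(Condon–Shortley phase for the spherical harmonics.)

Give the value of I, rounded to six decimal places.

-0.218510

Rules hold: Σm=0, L=4 even, 0≤2≤2.
N = 3·3·5 = 45
Δ = 0!·2!·2!/5! = 1/30
Racah Σ t=0..0: t=0:+1/1 = 1/1
⇒ 3j(1 1 2; 0 0 0)² = 2/15, sgn +1
Racah Σ t=0..0: t=0:+1/2 = 1/2
⇒ 3j(1 1 2; 0 1 -1)² = 1/10, sgn -1
4πI² = N·(3j₀)²·(3jₘ)² = 3/5
I = -1·√(0.6/4π) = -0.21850969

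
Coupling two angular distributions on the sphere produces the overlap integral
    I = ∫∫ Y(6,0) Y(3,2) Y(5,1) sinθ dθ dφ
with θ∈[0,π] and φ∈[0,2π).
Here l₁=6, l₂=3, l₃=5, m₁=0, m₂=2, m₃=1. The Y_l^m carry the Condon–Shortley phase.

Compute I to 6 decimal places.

0.000000

m-sum = 0 + 2 + 1 = 3 ≠ 0 ⇒ I = 0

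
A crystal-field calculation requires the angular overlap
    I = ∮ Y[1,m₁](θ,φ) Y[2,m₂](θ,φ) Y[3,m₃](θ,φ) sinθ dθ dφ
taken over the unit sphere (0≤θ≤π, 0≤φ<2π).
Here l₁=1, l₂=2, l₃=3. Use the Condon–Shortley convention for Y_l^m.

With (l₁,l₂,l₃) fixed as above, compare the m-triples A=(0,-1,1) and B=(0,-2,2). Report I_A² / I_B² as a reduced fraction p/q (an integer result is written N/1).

8/5

Same 1,2,3: normalisation and zero-m 3j drop out of the ratio.
A: Δ: 0! 2! 4! / 7! → 1/105; sum: t=0:+1/6 = 1/6; 3j²(1 2 3; 0 -1 1) = Δ·Π!·Σ² = 8/105  (sign +1)
B: Δ: 0! 2! 4! / 7! → 1/105; sum: t=0:+1/24 = 1/24; 3j²(1 2 3; 0 -2 2) = Δ·Π!·Σ² = 1/21  (sign -1)
I_A²/I_B² = (8/105)/(1/21) = 8/5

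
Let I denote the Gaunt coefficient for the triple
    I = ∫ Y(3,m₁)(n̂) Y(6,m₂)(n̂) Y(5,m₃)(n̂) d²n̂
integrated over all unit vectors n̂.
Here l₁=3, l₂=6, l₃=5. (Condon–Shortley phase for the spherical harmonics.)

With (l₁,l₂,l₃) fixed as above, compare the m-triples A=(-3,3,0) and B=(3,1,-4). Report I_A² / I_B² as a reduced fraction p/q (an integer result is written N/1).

Same 3,6,5: normalisation and zero-m 3j drop out of the ratio.
A: Δ: 4! 2! 8! / 15! → 1/675675; sum: t=4:+1/34560 = 1/34560; 3j²(3 6 5; -3 3 0) = Δ·Π!·Σ² = 4/143  (sign -1)
B: Δ: 4! 2! 8! / 15! → 1/675675; sum: t=0:+1/241920 = 1/241920; 3j²(3 6 5; 3 1 -4) = Δ·Π!·Σ² = 4/1001  (sign -1)
I_A²/I_B² = (4/143)/(4/1001) = 7/1

7/1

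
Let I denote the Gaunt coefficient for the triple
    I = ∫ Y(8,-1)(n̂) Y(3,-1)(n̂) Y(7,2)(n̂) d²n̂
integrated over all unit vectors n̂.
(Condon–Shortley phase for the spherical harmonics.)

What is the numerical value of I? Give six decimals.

Checks pass: Σm=0; 18 even; l₃=7∈[5,11].
(2·8+1)(2·3+1)(2·7+1) = 1785
Δ: 4! 12! 2! / 19! → 1/5290740
sum: t=1:−1/7257600 t=2:+1/2073600 t=3:−1/7257600 = 1/4838400
3j²(8 3 7; 0 0 0) = Δ·Π!·Σ² = 252/20995  (sign -1)
sum: t=0:+1/104509440 t=1:−1/5806080 t=2:+1/4838400 = 23/522547200
3j²(8 3 7; -1 -1 2) = Δ·Π!·Σ² = 529/377910  (sign -1)
combine: 4πI² = 1785·252/20995·529/377910 = 155526/5185765
take √, sign +1: I = 0.04885288

0.048853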